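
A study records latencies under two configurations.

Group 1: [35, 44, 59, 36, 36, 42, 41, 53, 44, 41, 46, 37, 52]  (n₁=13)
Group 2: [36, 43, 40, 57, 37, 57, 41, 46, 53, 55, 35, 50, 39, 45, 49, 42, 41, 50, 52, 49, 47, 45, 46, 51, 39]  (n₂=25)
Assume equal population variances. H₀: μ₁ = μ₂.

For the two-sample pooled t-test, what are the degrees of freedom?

degrees of freedom = 36

df = n₁ + n₂ − 2 = 13 + 25 − 2 = 36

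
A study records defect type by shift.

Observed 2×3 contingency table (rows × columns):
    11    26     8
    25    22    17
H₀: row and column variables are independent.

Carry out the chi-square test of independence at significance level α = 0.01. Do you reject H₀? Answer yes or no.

Row totals [45, 64], col totals [36, 48, 25], n=109
χ² = (11−14.86)²/14.86 + (26−19.82)²/19.82 + (8−10.32)²/10.32 + (25−21.14)²/21.14 + (22−28.18)²/28.18 + (17−14.68)²/14.68 = 5.8847
df = 2
p-value (upper-tail) = 0.05274
At α=0.01: p ≥ α → fail to reject H₀

reject H₀: no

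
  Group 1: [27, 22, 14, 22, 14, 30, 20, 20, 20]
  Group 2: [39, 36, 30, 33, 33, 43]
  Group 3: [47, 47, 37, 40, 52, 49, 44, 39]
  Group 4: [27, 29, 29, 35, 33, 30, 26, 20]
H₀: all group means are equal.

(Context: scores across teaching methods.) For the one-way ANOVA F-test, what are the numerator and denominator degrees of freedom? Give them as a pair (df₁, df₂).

degrees of freedom = [3, 27]

k = 4 groups, N = 31 total
df = (k−1, N−k) = (4−1, 31−4) = (3, 27)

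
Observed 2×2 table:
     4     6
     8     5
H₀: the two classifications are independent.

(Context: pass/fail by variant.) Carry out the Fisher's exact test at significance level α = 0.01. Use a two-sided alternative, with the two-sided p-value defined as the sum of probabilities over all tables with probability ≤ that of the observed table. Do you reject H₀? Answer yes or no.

Margins: r₁=10, r₂=13, c₁=12, c₂=11, n=23
p_obs = C(10,4)·C(13,8)/C(23,12); sum pmf over tables with pmf ≤ p_obs
p-value (two-sided) = 0.41365
At α=0.01: p ≥ α → fail to reject H₀

reject H₀: no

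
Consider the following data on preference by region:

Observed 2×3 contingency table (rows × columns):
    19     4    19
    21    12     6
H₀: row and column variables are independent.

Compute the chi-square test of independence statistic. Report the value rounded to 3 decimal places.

Row totals [42, 39], col totals [40, 16, 25], n=81
χ² = (19−20.74)²/20.74 + (4−8.30)²/8.30 + (19−12.96)²/12.96 + (21−19.26)²/19.26 + (12−7.70)²/7.70 + (6−12.04)²/12.04 = 10.7637
df = 2

test statistic = 10.764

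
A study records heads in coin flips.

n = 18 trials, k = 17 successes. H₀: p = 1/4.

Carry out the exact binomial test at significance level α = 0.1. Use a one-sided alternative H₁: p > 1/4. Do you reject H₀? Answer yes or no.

reject H₀: yes

Exact binomial: n=18, k=17, p₀=1/4=0.2500
P(X≥17) from Σ C(n,i)·p₀^i·(1−p₀)^(n−i)
p-value (one-sided, H₁ greater) = 0.00000
At α=0.1: p < α → reject H₀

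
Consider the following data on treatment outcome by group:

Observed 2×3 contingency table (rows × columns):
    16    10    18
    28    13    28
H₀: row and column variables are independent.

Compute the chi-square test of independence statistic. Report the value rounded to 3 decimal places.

test statistic = 0.323

Row totals [44, 69], col totals [44, 23, 46], n=113
χ² = (16−17.13)²/17.13 + (10−8.96)²/8.96 + (18−17.91)²/17.91 + (28−26.87)²/26.87 + (13−14.04)²/14.04 + (28−28.09)²/28.09 = 0.3228
df = 2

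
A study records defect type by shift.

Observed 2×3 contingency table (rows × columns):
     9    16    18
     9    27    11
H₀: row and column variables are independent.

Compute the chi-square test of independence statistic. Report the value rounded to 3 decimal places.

test statistic = 4.334

Row totals [43, 47], col totals [18, 43, 29], n=90
χ² = (9−8.60)²/8.60 + (16−20.54)²/20.54 + (18−13.86)²/13.86 + (9−9.40)²/9.40 + (27−22.46)²/22.46 + (11−15.14)²/15.14 = 4.3344
df = 2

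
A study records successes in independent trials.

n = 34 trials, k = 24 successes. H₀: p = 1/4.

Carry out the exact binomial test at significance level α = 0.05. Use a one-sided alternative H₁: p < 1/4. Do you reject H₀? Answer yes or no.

reject H₀: no

Exact binomial: n=34, k=24, p₀=1/4=0.2500
P(X≤24) from Σ C(n,i)·p₀^i·(1−p₀)^(n−i)
p-value (one-sided, H₁ less) = 1.00000
At α=0.05: p ≥ α → fail to reject H₀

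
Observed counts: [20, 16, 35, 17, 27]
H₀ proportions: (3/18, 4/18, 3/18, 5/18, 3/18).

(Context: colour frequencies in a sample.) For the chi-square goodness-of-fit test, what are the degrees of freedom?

degrees of freedom = 4

df = k − 1 = 5 − 1 = 4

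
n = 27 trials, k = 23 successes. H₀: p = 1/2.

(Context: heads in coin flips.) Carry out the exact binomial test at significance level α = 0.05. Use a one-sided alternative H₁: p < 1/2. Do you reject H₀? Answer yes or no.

Exact binomial: n=27, k=23, p₀=1/2=0.5000
P(X≤23) from Σ C(n,i)·p₀^i·(1−p₀)^(n−i)
p-value (one-sided, H₁ less) = 0.99998
At α=0.05: p ≥ α → fail to reject H₀

reject H₀: no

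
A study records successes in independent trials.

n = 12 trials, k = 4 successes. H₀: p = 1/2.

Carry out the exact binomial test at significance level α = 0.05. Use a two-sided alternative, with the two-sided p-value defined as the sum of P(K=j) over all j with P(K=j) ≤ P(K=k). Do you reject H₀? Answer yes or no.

Exact binomial: n=12, k=4, p₀=1/2=0.5000
P(X=j) = C(n,j)·p₀^j·(1−p₀)^(n−j); p = Σ P(X=j) over j with P(X=j) ≤ P(X=4)
p-value (two-sided) = 0.38770
At α=0.05: p ≥ α → fail to reject H₀

reject H₀: no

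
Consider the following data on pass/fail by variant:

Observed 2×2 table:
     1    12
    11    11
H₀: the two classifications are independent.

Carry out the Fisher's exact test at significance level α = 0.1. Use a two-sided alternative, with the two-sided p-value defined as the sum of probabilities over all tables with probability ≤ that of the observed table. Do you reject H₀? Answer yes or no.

Margins: r₁=13, r₂=22, c₁=12, c₂=23, n=35
p_obs = C(13,1)·C(22,11)/C(35,12); sum pmf over tables with pmf ≤ p_obs
p-value (two-sided) = 0.01317
At α=0.1: p < α → reject H₀

reject H₀: yes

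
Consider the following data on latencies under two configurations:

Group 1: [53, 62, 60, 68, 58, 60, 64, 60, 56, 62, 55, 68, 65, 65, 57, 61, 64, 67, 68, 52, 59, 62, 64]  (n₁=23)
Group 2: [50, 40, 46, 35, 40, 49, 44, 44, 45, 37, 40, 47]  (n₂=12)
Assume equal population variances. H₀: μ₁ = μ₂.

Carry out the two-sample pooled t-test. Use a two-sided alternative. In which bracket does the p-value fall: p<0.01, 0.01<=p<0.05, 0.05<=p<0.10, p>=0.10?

p-value bracket: p<0.01

x̄₁=61.304, s₁=4.675, n₁=23
x̄₂=43.083, s₂=4.699, n₂=12
s_p² = [22·4.675² + 11·4.699²]/33 = 21.9329
SE = √(s_p²·(1/23+1/12)) = 1.6677
t = (61.304−43.083)/1.6677 = 10.9256
df = 33
p-value (two-sided) = 0.00000
→ bracket: p<0.01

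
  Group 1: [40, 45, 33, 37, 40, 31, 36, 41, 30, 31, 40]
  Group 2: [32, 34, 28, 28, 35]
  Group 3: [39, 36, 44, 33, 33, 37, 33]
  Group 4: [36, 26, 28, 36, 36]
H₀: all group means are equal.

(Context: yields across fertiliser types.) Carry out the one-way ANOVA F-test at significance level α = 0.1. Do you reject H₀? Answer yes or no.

reject H₀: yes

Group means [36.73, 31.40, 36.43, 32.40], grand mean 34.929
SSB = Σnᵢ(x̄ᵢ−x̄)² = 145.561; SSW = ΣΣ(x−x̄ᵢ)² = 486.296
MSB = 145.561/3 = 48.5203; MSW = 486.296/24 = 20.2623
F = MSB/MSW = 2.3946
df = (3, 24)
p-value (upper-tail) = 0.09327
At α=0.1: p < α → reject H₀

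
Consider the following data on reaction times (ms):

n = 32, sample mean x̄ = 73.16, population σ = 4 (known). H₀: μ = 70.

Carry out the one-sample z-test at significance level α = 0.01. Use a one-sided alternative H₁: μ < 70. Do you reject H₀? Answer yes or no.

SE = σ/√n = 4/√32 = 0.7071
z = (x̄−μ₀)/SE = (73.16−70)/0.7071 = 4.4689
p-value (one-sided, H₁ less) = 1.00000
At α=0.01: p ≥ α → fail to reject H₀

reject H₀: no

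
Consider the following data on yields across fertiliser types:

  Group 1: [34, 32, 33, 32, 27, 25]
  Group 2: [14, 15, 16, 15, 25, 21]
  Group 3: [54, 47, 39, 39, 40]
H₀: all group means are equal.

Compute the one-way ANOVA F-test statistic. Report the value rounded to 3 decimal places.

test statistic = 38.920

Group means [30.50, 17.67, 43.80], grand mean 29.882
SSB = Σnᵢ(x̄ᵢ−x̄)² = 1866.131; SSW = ΣΣ(x−x̄ᵢ)² = 335.633
MSB = 1866.131/2 = 933.0657; MSW = 335.633/14 = 23.9738
F = MSB/MSW = 38.9202
df = (2, 14)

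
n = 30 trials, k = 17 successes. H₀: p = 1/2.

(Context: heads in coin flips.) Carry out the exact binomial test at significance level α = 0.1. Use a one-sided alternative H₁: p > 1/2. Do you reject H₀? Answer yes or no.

reject H₀: no

Exact binomial: n=30, k=17, p₀=1/2=0.5000
P(X≥17) from Σ C(n,i)·p₀^i·(1−p₀)^(n−i)
p-value (one-sided, H₁ greater) = 0.29233
At α=0.1: p ≥ α → fail to reject H₀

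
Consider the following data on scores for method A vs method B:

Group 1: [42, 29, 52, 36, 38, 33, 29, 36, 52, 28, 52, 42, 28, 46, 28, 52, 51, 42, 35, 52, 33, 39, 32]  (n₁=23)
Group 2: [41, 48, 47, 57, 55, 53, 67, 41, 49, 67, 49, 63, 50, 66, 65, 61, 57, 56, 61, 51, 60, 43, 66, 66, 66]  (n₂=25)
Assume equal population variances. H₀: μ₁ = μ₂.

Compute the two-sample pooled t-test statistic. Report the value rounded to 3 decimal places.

test statistic = -6.604

x̄₁=39.435, s₁=8.994, n₁=23
x̄₂=56.200, s₂=8.593, n₂=25
s_p² = [22·8.994² + 24·8.593²]/46 = 77.2098
SE = √(s_p²·(1/23+1/25)) = 2.5388
t = (39.435−56.200)/2.5388 = -6.6037
df = 46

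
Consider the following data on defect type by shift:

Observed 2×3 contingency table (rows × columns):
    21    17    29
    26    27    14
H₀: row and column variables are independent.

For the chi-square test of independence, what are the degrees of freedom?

degrees of freedom = 2

df = (r−1)(c−1) = (2−1)·(3−1) = 2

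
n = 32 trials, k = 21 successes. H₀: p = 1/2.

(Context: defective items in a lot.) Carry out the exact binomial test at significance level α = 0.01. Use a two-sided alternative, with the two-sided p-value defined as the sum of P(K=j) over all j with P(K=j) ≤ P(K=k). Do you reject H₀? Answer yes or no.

reject H₀: no

Exact binomial: n=32, k=21, p₀=1/2=0.5000
P(X=j) = C(n,j)·p₀^j·(1−p₀)^(n−j); p = Σ P(X=j) over j with P(X=j) ≤ P(X=21)
p-value (two-sided) = 0.11018
At α=0.01: p ≥ α → fail to reject H₀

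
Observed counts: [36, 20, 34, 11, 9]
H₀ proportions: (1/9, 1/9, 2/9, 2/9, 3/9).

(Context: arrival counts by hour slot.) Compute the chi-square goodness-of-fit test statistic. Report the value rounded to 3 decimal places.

n = 110; E_i = n·p_i = [12.22, 12.22, 24.44, 24.44, 36.67]
χ² = (36−12.22)²/12.22 + (20−12.22)²/12.22 + (34−24.44)²/24.44 + (11−24.44)²/24.44 + (9−36.67)²/36.67 = 83.2136
df = 4

test statistic = 83.214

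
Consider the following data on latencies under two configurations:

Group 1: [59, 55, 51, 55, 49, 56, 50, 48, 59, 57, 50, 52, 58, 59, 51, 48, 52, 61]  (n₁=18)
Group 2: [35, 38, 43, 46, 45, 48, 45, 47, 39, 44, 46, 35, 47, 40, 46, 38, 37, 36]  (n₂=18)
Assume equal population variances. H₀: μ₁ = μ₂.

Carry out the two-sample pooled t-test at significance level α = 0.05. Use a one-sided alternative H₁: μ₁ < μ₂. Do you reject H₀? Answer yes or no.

reject H₀: no

x̄₁=53.889, s₁=4.269, n₁=18
x̄₂=41.944, s₂=4.608, n₂=18
s_p² = [17·4.269² + 17·4.608²]/34 = 19.7271
SE = √(s_p²·(1/18+1/18)) = 1.4805
t = (53.889−41.944)/1.4805 = 8.0678
df = 34
p-value (one-sided, H₁ less) = 1.00000
At α=0.05: p ≥ α → fail to reject H₀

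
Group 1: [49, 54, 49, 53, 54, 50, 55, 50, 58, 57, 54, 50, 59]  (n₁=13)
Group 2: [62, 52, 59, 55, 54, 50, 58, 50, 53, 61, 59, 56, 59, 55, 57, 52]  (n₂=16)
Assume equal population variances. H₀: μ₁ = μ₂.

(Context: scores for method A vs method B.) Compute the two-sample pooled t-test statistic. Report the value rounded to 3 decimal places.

x̄₁=53.231, s₁=3.444, n₁=13
x̄₂=55.750, s₂=3.751, n₂=16
s_p² = [12·3.444² + 15·3.751²]/27 = 13.0855
SE = √(s_p²·(1/13+1/16)) = 1.3507
t = (53.231−55.750)/1.3507 = -1.8651
df = 27

test statistic = -1.865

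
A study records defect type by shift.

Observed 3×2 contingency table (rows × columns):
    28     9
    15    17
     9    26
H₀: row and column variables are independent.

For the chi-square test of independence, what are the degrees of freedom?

degrees of freedom = 2

df = (r−1)(c−1) = (3−1)·(2−1) = 2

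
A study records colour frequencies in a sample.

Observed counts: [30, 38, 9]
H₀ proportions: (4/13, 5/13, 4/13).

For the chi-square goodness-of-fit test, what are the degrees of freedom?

degrees of freedom = 2

df = k − 1 = 3 − 1 = 2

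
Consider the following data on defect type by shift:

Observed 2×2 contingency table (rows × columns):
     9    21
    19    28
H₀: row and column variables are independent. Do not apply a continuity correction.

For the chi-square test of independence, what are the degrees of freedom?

degrees of freedom = 1

df = (r−1)(c−1) = (2−1)·(2−1) = 1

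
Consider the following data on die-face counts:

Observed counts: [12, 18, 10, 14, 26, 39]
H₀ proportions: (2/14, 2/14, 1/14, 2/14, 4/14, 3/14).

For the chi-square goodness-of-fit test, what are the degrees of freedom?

degrees of freedom = 5

df = k − 1 = 6 − 1 = 5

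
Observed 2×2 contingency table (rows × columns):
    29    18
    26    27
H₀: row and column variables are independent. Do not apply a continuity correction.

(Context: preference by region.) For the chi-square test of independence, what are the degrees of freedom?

df = (r−1)(c−1) = (2−1)·(2−1) = 1

degrees of freedom = 1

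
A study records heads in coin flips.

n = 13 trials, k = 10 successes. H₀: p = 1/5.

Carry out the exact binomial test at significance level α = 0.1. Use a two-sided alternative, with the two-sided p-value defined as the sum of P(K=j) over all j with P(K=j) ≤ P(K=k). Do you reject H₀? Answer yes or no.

reject H₀: yes

Exact binomial: n=13, k=10, p₀=1/5=0.2000
P(X=j) = C(n,j)·p₀^j·(1−p₀)^(n−j); p = Σ P(X=j) over j with P(X=j) ≤ P(X=10)
p-value (two-sided) = 0.00002
At α=0.1: p < α → reject H₀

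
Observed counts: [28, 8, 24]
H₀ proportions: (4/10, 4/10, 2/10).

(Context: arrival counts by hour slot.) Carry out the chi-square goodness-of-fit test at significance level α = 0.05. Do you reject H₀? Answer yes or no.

n = 60; E_i = n·p_i = [24.00, 24.00, 12.00]
χ² = (28−24.00)²/24.00 + (8−24.00)²/24.00 + (24−12.00)²/12.00 = 23.3333
df = 2
p-value (upper-tail) = 0.00001
At α=0.05: p < α → reject H₀

reject H₀: yes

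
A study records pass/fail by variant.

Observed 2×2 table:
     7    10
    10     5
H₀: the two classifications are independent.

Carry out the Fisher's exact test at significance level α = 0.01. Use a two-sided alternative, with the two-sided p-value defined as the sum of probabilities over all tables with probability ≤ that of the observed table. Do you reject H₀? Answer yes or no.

reject H₀: no

Margins: r₁=17, r₂=15, c₁=17, c₂=15, n=32
p_obs = C(17,7)·C(15,10)/C(32,17); sum pmf over tables with pmf ≤ p_obs
p-value (two-sided) = 0.17770
At α=0.01: p ≥ α → fail to reject H₀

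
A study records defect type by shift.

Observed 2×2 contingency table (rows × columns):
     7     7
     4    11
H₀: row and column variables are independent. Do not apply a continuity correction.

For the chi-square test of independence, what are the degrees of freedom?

df = (r−1)(c−1) = (2−1)·(2−1) = 1

degrees of freedom = 1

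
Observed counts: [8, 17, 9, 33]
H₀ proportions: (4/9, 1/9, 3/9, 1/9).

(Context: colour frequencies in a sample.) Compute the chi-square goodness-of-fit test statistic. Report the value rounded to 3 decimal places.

test statistic = 123.881

n = 67; E_i = n·p_i = [29.78, 7.44, 22.33, 7.44]
χ² = (8−29.78)²/29.78 + (17−7.44)²/7.44 + (9−22.33)²/22.33 + (33−7.44)²/7.44 = 123.8806
df = 3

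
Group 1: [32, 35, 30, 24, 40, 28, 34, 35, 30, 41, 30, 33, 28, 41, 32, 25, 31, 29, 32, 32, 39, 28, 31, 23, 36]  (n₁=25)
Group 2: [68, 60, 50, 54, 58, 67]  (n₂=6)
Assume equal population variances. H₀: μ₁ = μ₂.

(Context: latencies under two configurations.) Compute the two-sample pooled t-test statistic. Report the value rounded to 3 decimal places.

test statistic = -11.321

x̄₁=31.960, s₁=4.912, n₁=25
x̄₂=59.500, s₂=7.092, n₂=6
s_p² = [24·4.912² + 5·7.092²]/29 = 28.6366
SE = √(s_p²·(1/25+1/6)) = 2.4327
t = (31.960−59.500)/2.4327 = -11.3206
df = 29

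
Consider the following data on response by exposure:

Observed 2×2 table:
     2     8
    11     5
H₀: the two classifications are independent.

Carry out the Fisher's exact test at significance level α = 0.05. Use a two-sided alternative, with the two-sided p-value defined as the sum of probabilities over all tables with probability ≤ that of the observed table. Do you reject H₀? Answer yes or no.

reject H₀: yes

Margins: r₁=10, r₂=16, c₁=13, c₂=13, n=26
p_obs = C(10,2)·C(16,11)/C(26,13); sum pmf over tables with pmf ≤ p_obs
p-value (two-sided) = 0.04141
At α=0.05: p < α → reject H₀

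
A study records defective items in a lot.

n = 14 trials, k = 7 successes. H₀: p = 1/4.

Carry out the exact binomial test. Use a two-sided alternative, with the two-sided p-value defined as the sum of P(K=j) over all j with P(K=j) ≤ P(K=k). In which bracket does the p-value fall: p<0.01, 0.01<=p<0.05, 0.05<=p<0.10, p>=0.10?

p-value bracket: 0.05<=p<0.10

Exact binomial: n=14, k=7, p₀=1/4=0.2500
P(X=j) = C(n,j)·p₀^j·(1−p₀)^(n−j); p = Σ P(X=j) over j with P(X=j) ≤ P(X=7)
p-value (two-sided) = 0.05609
→ bracket: 0.05<=p<0.10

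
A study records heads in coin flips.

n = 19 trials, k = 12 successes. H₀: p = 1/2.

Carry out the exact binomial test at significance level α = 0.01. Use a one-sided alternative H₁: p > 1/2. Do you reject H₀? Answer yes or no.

reject H₀: no

Exact binomial: n=19, k=12, p₀=1/2=0.5000
P(X≥12) from Σ C(n,i)·p₀^i·(1−p₀)^(n−i)
p-value (one-sided, H₁ greater) = 0.17964
At α=0.01: p ≥ α → fail to reject H₀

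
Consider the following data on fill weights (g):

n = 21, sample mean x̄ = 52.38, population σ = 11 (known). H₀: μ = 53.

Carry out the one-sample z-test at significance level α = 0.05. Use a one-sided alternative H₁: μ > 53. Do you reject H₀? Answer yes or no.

reject H₀: no

SE = σ/√n = 11/√21 = 2.4004
z = (x̄−μ₀)/SE = (52.38−53)/2.4004 = -0.2583
p-value (one-sided, H₁ greater) = 0.60191
At α=0.05: p ≥ α → fail to reject H₀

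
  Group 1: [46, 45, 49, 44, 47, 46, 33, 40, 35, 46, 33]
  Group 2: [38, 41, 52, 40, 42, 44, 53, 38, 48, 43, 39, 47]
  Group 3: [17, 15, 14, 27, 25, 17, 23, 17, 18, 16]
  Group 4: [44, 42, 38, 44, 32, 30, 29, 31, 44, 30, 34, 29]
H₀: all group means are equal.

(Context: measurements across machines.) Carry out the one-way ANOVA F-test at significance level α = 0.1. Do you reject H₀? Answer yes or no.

Group means [42.18, 43.75, 18.90, 35.58], grand mean 35.667
SSB = Σnᵢ(x̄ᵢ−x̄)² = 4062.297; SSW = ΣΣ(x−x̄ᵢ)² = 1269.703
MSB = 4062.297/3 = 1354.0990; MSW = 1269.703/41 = 30.9684
F = MSB/MSW = 43.7252
df = (3, 41)
p-value (upper-tail) = 0.00000
At α=0.1: p < α → reject H₀

reject H₀: yes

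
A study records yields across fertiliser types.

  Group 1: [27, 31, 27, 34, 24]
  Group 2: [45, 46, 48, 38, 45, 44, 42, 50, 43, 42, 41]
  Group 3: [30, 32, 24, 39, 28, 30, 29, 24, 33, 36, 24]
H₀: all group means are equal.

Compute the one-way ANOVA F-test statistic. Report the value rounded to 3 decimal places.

test statistic = 39.694

Group means [28.60, 44.00, 29.91], grand mean 35.407
SSB = Σnᵢ(x̄ᵢ−x̄)² = 1376.409; SSW = ΣΣ(x−x̄ᵢ)² = 416.109
MSB = 1376.409/2 = 688.2047; MSW = 416.109/24 = 17.3379
F = MSB/MSW = 39.6937
df = (2, 24)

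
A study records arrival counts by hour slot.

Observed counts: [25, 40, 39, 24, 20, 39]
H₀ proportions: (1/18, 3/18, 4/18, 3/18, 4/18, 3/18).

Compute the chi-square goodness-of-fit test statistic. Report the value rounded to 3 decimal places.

n = 187; E_i = n·p_i = [10.39, 31.17, 41.56, 31.17, 41.56, 31.17]
χ² = (25−10.39)²/10.39 + (40−31.17)²/31.17 + (39−41.56)²/41.56 + (24−31.17)²/31.17 + (20−41.56)²/41.56 + (39−31.17)²/31.17 = 38.0080
df = 5

test statistic = 38.008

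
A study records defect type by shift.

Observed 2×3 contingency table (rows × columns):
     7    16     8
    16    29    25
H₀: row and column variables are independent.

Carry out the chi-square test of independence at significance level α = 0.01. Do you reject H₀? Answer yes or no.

Row totals [31, 70], col totals [23, 45, 33], n=101
χ² = (7−7.06)²/7.06 + (16−13.81)²/13.81 + (8−10.13)²/10.13 + (16−15.94)²/15.94 + (29−31.19)²/31.19 + (25−22.87)²/22.87 = 1.1464
df = 2
p-value (upper-tail) = 0.56372
At α=0.01: p ≥ α → fail to reject H₀

reject H₀: no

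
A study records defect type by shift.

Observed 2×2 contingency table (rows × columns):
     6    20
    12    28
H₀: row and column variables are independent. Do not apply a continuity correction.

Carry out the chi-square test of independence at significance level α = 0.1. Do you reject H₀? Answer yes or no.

Row totals [26, 40], col totals [18, 48], n=66
χ² = (6−7.09)²/7.09 + (20−18.91)²/18.91 + (12−10.91)²/10.91 + (28−29.09)²/29.09 = 0.3808
df = 1
p-value (upper-tail) = 0.53719
At α=0.1: p ≥ α → fail to reject H₀

reject H₀: no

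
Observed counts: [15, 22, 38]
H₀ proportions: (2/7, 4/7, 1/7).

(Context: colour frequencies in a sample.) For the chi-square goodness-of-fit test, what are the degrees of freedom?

degrees of freedom = 2

df = k − 1 = 3 − 1 = 2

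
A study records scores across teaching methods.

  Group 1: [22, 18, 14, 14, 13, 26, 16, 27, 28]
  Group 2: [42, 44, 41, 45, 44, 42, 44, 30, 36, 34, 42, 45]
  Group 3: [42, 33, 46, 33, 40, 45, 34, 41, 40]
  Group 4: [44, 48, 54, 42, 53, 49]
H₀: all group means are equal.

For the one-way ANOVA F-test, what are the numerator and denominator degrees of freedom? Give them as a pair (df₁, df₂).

k = 4 groups, N = 36 total
df = (k−1, N−k) = (4−1, 36−4) = (3, 32)

degrees of freedom = [3, 32]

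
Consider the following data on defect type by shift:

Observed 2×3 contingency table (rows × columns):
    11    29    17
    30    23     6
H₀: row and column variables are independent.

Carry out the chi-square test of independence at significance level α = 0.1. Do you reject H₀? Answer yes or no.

Row totals [57, 59], col totals [41, 52, 23], n=116
χ² = (11−20.15)²/20.15 + (29−25.55)²/25.55 + (17−11.30)²/11.30 + (30−20.85)²/20.85 + (23−26.45)²/26.45 + (6−11.70)²/11.70 = 14.7280
df = 2
p-value (upper-tail) = 0.00063
At α=0.1: p < α → reject H₀

reject H₀: yes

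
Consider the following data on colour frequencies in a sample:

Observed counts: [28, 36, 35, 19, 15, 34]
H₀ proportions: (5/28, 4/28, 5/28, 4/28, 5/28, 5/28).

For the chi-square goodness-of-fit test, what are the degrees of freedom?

df = k − 1 = 6 − 1 = 5

degrees of freedom = 5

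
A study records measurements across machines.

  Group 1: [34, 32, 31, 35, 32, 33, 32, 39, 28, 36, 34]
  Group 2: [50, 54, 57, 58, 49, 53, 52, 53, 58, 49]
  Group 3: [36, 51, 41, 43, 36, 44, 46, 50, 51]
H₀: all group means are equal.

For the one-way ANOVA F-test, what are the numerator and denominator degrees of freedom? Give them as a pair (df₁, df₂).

k = 3 groups, N = 30 total
df = (k−1, N−k) = (3−1, 30−3) = (2, 27)

degrees of freedom = [2, 27]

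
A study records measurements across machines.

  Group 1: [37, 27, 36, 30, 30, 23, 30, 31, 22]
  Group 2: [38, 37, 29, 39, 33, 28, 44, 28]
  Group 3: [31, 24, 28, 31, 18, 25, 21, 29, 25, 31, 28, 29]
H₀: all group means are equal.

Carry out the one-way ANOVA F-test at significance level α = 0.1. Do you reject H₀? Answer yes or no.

Group means [29.56, 34.50, 26.67], grand mean 29.724
SSB = Σnᵢ(x̄ᵢ−x̄)² = 294.904; SSW = ΣΣ(x−x̄ᵢ)² = 642.889
MSB = 294.904/2 = 147.4521; MSW = 642.889/26 = 24.7265
F = MSB/MSW = 5.9633
df = (2, 26)
p-value (upper-tail) = 0.00739
At α=0.1: p < α → reject H₀

reject H₀: yes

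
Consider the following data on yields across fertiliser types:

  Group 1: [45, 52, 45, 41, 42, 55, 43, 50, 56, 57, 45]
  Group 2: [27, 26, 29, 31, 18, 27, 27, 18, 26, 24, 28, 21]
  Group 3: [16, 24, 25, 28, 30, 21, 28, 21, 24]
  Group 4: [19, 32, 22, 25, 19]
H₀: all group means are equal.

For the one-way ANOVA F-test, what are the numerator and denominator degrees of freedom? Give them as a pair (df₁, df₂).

k = 4 groups, N = 37 total
df = (k−1, N−k) = (4−1, 37−4) = (3, 33)

degrees of freedom = [3, 33]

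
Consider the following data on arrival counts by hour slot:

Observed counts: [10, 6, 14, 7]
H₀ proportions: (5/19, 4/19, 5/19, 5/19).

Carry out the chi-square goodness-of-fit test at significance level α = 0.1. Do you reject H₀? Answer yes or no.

reject H₀: no

n = 37; E_i = n·p_i = [9.74, 7.79, 9.74, 9.74]
χ² = (10−9.74)²/9.74 + (6−7.79)²/7.79 + (14−9.74)²/9.74 + (7−9.74)²/9.74 = 3.0541
df = 3
p-value (upper-tail) = 0.38337
At α=0.1: p ≥ α → fail to reject H₀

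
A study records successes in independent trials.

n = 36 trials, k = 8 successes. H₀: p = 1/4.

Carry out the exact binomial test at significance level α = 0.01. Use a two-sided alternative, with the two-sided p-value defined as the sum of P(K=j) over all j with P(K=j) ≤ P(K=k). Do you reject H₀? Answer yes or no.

Exact binomial: n=36, k=8, p₀=1/4=0.2500
P(X=j) = C(n,j)·p₀^j·(1−p₀)^(n−j); p = Σ P(X=j) over j with P(X=j) ≤ P(X=8)
p-value (two-sided) = 0.84798
At α=0.01: p ≥ α → fail to reject H₀

reject H₀: no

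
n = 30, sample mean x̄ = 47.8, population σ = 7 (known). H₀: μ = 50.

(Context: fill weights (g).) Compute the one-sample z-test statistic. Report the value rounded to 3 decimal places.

test statistic = -1.721

SE = σ/√n = 7/√30 = 1.2780
z = (x̄−μ₀)/SE = (47.8−50)/1.2780 = -1.7214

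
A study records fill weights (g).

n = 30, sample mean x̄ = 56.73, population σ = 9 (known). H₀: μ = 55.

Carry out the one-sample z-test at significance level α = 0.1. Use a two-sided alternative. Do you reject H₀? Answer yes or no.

reject H₀: no

SE = σ/√n = 9/√30 = 1.6432
z = (x̄−μ₀)/SE = (56.73−55)/1.6432 = 1.0528
p-value (two-sided) = 0.29241
At α=0.1: p ≥ α → fail to reject H₀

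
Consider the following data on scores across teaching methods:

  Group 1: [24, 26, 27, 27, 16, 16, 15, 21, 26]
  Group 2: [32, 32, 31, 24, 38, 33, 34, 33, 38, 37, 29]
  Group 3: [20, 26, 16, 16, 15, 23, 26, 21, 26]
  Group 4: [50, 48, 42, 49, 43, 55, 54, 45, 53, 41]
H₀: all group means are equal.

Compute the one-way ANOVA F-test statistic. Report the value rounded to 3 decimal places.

test statistic = 68.204

Group means [22.00, 32.82, 21.00, 48.00], grand mean 31.487
SSB = Σnᵢ(x̄ᵢ−x̄)² = 4546.107; SSW = ΣΣ(x−x̄ᵢ)² = 777.636
MSB = 4546.107/3 = 1515.3691; MSW = 777.636/35 = 22.2182
F = MSB/MSW = 68.2040
df = (3, 35)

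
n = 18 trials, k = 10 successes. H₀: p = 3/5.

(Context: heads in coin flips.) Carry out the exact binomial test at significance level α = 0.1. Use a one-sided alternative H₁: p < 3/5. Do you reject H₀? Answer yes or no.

Exact binomial: n=18, k=10, p₀=3/5=0.6000
P(X≤10) from Σ C(n,i)·p₀^i·(1−p₀)^(n−i)
p-value (one-sided, H₁ less) = 0.43656
At α=0.1: p ≥ α → fail to reject H₀

reject H₀: no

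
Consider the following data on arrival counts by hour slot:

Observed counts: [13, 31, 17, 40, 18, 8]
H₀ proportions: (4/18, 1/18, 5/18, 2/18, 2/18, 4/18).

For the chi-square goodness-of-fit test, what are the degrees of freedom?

degrees of freedom = 5

df = k − 1 = 6 − 1 = 5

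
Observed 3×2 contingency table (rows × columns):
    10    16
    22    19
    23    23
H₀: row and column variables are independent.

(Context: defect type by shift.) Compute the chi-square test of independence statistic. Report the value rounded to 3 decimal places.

Row totals [26, 41, 46], col totals [55, 58], n=113
χ² = (10−12.65)²/12.65 + (16−13.35)²/13.35 + (22−19.96)²/19.96 + (19−21.04)²/21.04 + (23−22.39)²/22.39 + (23−23.61)²/23.61 = 1.5256
df = 2

test statistic = 1.526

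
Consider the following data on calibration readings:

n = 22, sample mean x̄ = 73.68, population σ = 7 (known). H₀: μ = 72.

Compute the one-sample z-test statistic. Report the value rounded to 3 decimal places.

test statistic = 1.126

SE = σ/√n = 7/√22 = 1.4924
z = (x̄−μ₀)/SE = (73.68−72)/1.4924 = 1.1257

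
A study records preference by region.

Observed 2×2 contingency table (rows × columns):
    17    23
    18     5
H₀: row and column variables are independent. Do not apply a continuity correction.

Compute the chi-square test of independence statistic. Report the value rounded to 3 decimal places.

test statistic = 7.563

Row totals [40, 23], col totals [35, 28], n=63
χ² = (17−22.22)²/22.22 + (23−17.78)²/17.78 + (18−12.78)²/12.78 + (5−10.22)²/10.22 = 7.5634
df = 1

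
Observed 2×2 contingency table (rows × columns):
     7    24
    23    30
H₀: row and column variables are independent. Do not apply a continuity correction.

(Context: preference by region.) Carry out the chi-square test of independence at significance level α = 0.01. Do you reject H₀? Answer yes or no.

reject H₀: no

Row totals [31, 53], col totals [30, 54], n=84
χ² = (7−11.07)²/11.07 + (24−19.93)²/19.93 + (23−18.93)²/18.93 + (30−34.07)²/34.07 = 3.6913
df = 1
p-value (upper-tail) = 0.05470
At α=0.01: p ≥ α → fail to reject H₀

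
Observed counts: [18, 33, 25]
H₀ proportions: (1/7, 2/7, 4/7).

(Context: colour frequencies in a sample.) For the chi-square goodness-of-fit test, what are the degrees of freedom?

degrees of freedom = 2

df = k − 1 = 3 − 1 = 2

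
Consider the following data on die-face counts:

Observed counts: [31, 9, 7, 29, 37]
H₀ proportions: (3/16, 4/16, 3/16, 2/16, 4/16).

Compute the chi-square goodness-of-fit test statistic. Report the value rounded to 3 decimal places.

test statistic = 45.537

n = 113; E_i = n·p_i = [21.19, 28.25, 21.19, 14.12, 28.25]
χ² = (31−21.19)²/21.19 + (9−28.25)²/28.25 + (7−21.19)²/21.19 + (29−14.12)²/14.12 + (37−28.25)²/28.25 = 45.5369
df = 4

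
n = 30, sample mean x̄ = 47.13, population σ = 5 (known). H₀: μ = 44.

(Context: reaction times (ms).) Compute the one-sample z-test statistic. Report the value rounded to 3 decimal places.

SE = σ/√n = 5/√30 = 0.9129
z = (x̄−μ₀)/SE = (47.13−44)/0.9129 = 3.4287

test statistic = 3.429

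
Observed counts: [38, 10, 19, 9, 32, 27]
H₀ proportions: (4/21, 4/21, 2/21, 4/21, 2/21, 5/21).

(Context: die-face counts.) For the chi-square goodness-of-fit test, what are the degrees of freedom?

df = k − 1 = 6 − 1 = 5

degrees of freedom = 5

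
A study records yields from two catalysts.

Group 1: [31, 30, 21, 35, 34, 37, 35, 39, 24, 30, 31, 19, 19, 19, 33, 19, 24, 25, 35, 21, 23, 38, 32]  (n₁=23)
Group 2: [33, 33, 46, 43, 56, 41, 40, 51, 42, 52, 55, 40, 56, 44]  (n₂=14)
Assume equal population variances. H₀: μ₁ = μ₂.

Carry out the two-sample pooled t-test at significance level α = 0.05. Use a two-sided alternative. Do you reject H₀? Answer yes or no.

x̄₁=28.435, s₁=6.861, n₁=23
x̄₂=45.143, s₂=7.824, n₂=14
s_p² = [22·6.861² + 13·7.824²]/35 = 52.3248
SE = √(s_p²·(1/23+1/14)) = 2.4520
t = (28.435−45.143)/2.4520 = -6.8140
df = 35
p-value (two-sided) = 0.00000
At α=0.05: p < α → reject H₀

reject H₀: yes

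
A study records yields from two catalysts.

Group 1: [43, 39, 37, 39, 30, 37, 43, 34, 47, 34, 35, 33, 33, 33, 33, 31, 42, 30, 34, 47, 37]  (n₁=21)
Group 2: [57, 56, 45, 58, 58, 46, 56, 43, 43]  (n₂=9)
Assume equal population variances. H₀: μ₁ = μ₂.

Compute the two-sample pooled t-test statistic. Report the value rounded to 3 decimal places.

test statistic = -6.457

x̄₁=36.714, s₁=5.159, n₁=21
x̄₂=51.333, s₂=6.819, n₂=9
s_p² = [20·5.159² + 8·6.819²]/28 = 32.2959
SE = √(s_p²·(1/21+1/9)) = 2.2641
t = (36.714−51.333)/2.2641 = -6.4568
df = 28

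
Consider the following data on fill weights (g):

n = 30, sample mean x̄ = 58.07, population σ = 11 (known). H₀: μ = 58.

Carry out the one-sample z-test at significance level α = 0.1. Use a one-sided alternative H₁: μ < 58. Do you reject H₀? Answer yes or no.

reject H₀: no

SE = σ/√n = 11/√30 = 2.0083
z = (x̄−μ₀)/SE = (58.07−58)/2.0083 = 0.0349
p-value (one-sided, H₁ less) = 0.51390
At α=0.1: p ≥ α → fail to reject H₀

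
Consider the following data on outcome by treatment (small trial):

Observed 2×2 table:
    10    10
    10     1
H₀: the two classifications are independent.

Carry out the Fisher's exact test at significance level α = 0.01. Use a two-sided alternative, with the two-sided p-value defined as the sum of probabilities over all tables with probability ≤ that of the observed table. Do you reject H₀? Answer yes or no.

Margins: r₁=20, r₂=11, c₁=20, c₂=11, n=31
p_obs = C(20,10)·C(11,10)/C(31,20); sum pmf over tables with pmf ≤ p_obs
p-value (two-sided) = 0.04722
At α=0.01: p ≥ α → fail to reject H₀

reject H₀: no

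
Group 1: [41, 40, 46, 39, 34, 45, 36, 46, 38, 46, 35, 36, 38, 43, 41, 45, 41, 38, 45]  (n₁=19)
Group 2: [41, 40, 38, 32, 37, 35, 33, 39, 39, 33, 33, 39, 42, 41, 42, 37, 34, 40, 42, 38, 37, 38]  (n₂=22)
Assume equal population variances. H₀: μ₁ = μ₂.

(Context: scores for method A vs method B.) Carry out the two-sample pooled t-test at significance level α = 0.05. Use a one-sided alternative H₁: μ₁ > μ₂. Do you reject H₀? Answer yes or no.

reject H₀: yes

x̄₁=40.684, s₁=4.028, n₁=19
x̄₂=37.727, s₂=3.195, n₂=22
s_p² = [18·4.028² + 21·3.195²]/39 = 12.9864
SE = √(s_p²·(1/19+1/22)) = 1.1286
t = (40.684−37.727)/1.1286 = 2.6200
df = 39
p-value (one-sided, H₁ greater) = 0.00623
At α=0.05: p < α → reject H₀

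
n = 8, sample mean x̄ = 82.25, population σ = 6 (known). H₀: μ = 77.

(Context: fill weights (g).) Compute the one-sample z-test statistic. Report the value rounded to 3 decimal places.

test statistic = 2.475

SE = σ/√n = 6/√8 = 2.1213
z = (x̄−μ₀)/SE = (82.25−77)/2.1213 = 2.4749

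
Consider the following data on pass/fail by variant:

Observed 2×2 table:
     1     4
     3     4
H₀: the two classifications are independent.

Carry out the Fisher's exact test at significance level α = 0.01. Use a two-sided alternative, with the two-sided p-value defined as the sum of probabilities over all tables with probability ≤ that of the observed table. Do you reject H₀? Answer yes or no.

reject H₀: no

Margins: r₁=5, r₂=7, c₁=4, c₂=8, n=12
p_obs = C(5,1)·C(7,3)/C(12,4); sum pmf over tables with pmf ≤ p_obs
p-value (two-sided) = 0.57576
At α=0.01: p ≥ α → fail to reject H₀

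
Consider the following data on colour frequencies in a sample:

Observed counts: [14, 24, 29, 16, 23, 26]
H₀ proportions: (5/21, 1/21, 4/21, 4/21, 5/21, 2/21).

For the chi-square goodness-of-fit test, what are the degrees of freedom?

degrees of freedom = 5

df = k − 1 = 6 − 1 = 5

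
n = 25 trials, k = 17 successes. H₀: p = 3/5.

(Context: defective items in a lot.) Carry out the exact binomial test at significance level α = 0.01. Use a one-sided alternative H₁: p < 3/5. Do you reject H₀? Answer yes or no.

reject H₀: no

Exact binomial: n=25, k=17, p₀=3/5=0.6000
P(X≤17) from Σ C(n,i)·p₀^i·(1−p₀)^(n−i)
p-value (one-sided, H₁ less) = 0.84645
At α=0.01: p ≥ α → fail to reject H₀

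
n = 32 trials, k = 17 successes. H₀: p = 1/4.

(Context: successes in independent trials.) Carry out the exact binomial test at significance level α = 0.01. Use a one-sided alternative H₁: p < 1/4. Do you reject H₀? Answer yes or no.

reject H₀: no

Exact binomial: n=32, k=17, p₀=1/4=0.2500
P(X≤17) from Σ C(n,i)·p₀^i·(1−p₀)^(n−i)
p-value (one-sided, H₁ less) = 0.99984
At α=0.01: p ≥ α → fail to reject H₀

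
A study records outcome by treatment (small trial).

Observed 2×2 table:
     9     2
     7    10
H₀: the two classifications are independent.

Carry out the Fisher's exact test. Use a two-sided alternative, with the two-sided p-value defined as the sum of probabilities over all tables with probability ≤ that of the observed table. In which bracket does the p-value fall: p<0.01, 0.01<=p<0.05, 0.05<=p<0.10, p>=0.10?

Margins: r₁=11, r₂=17, c₁=16, c₂=12, n=28
p_obs = C(11,9)·C(17,7)/C(28,16); sum pmf over tables with pmf ≤ p_obs
p-value (two-sided) = 0.05403
→ bracket: 0.05<=p<0.10

p-value bracket: 0.05<=p<0.10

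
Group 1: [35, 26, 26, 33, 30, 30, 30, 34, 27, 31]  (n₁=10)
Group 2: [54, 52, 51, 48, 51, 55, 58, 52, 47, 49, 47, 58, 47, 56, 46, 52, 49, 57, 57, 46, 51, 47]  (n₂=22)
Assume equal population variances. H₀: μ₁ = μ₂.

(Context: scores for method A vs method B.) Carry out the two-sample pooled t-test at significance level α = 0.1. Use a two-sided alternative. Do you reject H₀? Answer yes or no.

x̄₁=30.200, s₁=3.190, n₁=10
x̄₂=51.364, s₂=4.089, n₂=22
s_p² = [9·3.190² + 21·4.089²]/30 = 14.7564
SE = √(s_p²·(1/10+1/22)) = 1.4651
t = (30.200−51.364)/1.4651 = -14.4456
df = 30
p-value (two-sided) = 0.00000
At α=0.1: p < α → reject H₀

reject H₀: yes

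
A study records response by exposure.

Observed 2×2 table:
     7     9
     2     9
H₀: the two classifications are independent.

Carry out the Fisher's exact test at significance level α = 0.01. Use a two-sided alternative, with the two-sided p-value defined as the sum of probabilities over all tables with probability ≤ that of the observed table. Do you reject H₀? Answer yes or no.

Margins: r₁=16, r₂=11, c₁=9, c₂=18, n=27
p_obs = C(16,7)·C(11,2)/C(27,9); sum pmf over tables with pmf ≤ p_obs
p-value (two-sided) = 0.23112
At α=0.01: p ≥ α → fail to reject H₀

reject H₀: no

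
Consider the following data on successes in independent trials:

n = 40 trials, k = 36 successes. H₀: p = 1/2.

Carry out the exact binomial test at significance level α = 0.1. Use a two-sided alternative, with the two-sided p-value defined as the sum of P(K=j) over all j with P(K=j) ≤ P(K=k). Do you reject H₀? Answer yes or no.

Exact binomial: n=40, k=36, p₀=1/2=0.5000
P(X=j) = C(n,j)·p₀^j·(1−p₀)^(n−j); p = Σ P(X=j) over j with P(X=j) ≤ P(X=36)
p-value (two-sided) = 0.00000
At α=0.1: p < α → reject H₀

reject H₀: yes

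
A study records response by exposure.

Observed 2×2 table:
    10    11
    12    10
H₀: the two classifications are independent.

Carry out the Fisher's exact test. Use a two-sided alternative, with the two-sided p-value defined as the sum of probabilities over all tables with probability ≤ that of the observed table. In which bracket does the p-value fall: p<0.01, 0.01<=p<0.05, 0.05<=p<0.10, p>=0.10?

p-value bracket: p>=0.10

Margins: r₁=21, r₂=22, c₁=22, c₂=21, n=43
p_obs = C(21,10)·C(22,12)/C(43,22); sum pmf over tables with pmf ≤ p_obs
p-value (two-sided) = 0.76349
→ bracket: p>=0.10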